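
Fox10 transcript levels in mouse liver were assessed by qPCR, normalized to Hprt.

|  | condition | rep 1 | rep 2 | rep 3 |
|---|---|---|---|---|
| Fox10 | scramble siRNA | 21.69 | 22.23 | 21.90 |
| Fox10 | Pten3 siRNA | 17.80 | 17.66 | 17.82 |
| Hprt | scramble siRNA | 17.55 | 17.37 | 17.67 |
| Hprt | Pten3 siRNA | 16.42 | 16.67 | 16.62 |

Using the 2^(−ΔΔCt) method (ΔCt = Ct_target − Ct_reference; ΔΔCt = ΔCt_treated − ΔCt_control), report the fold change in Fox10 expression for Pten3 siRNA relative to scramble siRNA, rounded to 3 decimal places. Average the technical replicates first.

9.318

Mean Ct: Fox10 scramble siRNA 21.940; Fox10 Pten3 siRNA 17.760; Hprt scramble siRNA 17.530; Hprt Pten3 siRNA 16.570
ΔCt(scramble siRNA) = 21.940 − 17.530 = 4.410
ΔCt(Pten3 siRNA) = 17.760 − 16.570 = 1.190
ΔΔCt = 1.190 − 4.410 = -3.220
Fold change = 2^(−(-3.220)) = 2^3.220 = 9.3179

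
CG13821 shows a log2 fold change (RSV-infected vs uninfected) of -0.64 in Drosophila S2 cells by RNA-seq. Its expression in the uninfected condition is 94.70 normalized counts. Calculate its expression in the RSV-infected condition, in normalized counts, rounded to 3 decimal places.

Fold change = 2^(-0.64) = 0.6417
RSV-infected expression = 94.70 × 0.6417 = 60.770

60.770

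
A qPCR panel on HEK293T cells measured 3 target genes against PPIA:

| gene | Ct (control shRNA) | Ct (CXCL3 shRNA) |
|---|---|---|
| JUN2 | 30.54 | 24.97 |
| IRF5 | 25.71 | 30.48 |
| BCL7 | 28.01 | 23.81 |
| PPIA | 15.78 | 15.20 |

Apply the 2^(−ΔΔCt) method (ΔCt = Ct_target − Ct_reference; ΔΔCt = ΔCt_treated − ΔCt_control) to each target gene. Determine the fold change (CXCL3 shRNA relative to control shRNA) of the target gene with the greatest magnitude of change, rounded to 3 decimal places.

0.025

JUN2: ΔΔCt = (24.97−15.20) − (30.54−15.78) = 9.77 − 14.76 = -4.99; fold change = 2^4.99 = 31.779
IRF5: ΔΔCt = (30.48−15.20) − (25.71−15.78) = 15.28 − 9.93 = 5.35; fold change = 2^-5.35 = 0.025
BCL7: ΔΔCt = (23.81−15.20) − (28.01−15.78) = 8.61 − 12.23 = -3.62; fold change = 2^3.62 = 12.295
IRF5 has the largest |ΔΔCt| = 5.35.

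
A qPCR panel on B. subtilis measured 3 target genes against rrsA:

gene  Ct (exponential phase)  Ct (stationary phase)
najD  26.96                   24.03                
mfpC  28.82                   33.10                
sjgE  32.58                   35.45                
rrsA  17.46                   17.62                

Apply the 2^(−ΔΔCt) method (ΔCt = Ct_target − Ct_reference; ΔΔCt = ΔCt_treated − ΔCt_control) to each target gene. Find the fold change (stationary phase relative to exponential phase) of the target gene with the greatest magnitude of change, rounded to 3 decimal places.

najD: ΔΔCt = (24.03−17.62) − (26.96−17.46) = 6.41 − 9.50 = -3.09; fold change = 2^3.09 = 8.515
mfpC: ΔΔCt = (33.10−17.62) − (28.82−17.46) = 15.48 − 11.36 = 4.12; fold change = 2^-4.12 = 0.058
sjgE: ΔΔCt = (35.45−17.62) − (32.58−17.46) = 17.83 − 15.12 = 2.71; fold change = 2^-2.71 = 0.153
mfpC has the largest |ΔΔCt| = 4.12.

0.058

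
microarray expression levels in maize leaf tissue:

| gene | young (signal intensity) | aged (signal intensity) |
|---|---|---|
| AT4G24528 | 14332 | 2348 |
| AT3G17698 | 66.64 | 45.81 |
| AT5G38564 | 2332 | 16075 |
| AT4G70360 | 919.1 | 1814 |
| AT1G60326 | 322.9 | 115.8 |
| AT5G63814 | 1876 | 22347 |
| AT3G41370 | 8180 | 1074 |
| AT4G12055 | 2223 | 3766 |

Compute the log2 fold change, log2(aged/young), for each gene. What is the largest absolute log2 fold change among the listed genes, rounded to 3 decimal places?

3.574

log2(2348/14332) = -2.610  (AT4G24528)
log2(45.81/66.64) = -0.541  (AT3G17698)
log2(16075/2332) = 2.785  (AT5G38564)
log2(1814/919.1) = 0.981  (AT4G70360)
log2(115.8/322.9) = -1.479  (AT1G60326)
log2(22347/1876) = 3.574  (AT5G63814)
log2(1074/8180) = -2.929  (AT3G41370)
log2(3766/2223) = 0.761  (AT4G12055)
The largest magnitude belongs to AT5G63814.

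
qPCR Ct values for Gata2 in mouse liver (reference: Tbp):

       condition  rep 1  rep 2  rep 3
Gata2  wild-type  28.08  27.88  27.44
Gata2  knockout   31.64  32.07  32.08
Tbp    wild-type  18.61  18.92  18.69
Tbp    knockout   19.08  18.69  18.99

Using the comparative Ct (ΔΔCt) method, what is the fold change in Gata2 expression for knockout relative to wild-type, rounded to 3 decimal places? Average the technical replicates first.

0.065

Mean Ct: Gata2 wild-type 27.800; Gata2 knockout 31.930; Tbp wild-type 18.740; Tbp knockout 18.920
ΔCt(wild-type) = 27.800 − 18.740 = 9.060
ΔCt(knockout) = 31.930 − 18.920 = 13.010
ΔΔCt = 13.010 − 9.060 = 3.950
Fold change = 2^(−3.950) = 0.0647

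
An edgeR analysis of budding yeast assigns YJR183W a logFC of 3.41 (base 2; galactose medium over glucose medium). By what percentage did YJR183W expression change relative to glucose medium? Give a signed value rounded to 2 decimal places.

962.95%

Fold change = 2^(3.41) = 10.6295
Percent change = (FC − 1) × 100% = (10.6295 − 1) × 100 = 962.95%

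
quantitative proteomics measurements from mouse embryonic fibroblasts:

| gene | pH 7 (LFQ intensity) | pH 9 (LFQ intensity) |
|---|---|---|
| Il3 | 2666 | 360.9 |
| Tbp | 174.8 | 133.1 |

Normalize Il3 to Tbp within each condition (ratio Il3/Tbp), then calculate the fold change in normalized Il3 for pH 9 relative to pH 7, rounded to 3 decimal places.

0.178

Il3/Tbp (pH 7) = 2666 / 174.8 = 15.252
Il3/Tbp (pH 9) = 360.9 / 133.1 = 2.7115
Fold change = 2.7115 / 15.252 = 0.1778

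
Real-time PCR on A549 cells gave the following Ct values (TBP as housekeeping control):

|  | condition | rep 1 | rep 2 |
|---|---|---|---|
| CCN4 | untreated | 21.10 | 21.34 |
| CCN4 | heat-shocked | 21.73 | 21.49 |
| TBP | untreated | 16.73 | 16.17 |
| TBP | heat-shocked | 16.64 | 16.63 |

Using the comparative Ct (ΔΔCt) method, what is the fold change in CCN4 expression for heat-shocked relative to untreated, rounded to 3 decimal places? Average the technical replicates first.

0.868

Mean Ct: CCN4 untreated 21.220; CCN4 heat-shocked 21.610; TBP untreated 16.450; TBP heat-shocked 16.635
ΔCt(untreated) = 21.220 − 16.450 = 4.770
ΔCt(heat-shocked) = 21.610 − 16.635 = 4.975
ΔΔCt = 4.975 − 4.770 = 0.205
Fold change = 2^(−0.205) = 0.8675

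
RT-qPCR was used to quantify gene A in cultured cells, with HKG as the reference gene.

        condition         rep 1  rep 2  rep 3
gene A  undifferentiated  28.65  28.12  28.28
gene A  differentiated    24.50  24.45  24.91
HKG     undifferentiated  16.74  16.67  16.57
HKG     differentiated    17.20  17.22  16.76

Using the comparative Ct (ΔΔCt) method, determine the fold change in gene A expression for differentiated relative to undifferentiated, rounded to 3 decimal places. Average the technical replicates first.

17.509

Mean Ct: gene A undifferentiated 28.350; gene A differentiated 24.620; HKG undifferentiated 16.660; HKG differentiated 17.060
ΔCt(undifferentiated) = 28.350 − 16.660 = 11.690
ΔCt(differentiated) = 24.620 − 17.060 = 7.560
ΔΔCt = 7.560 − 11.690 = -4.130
Fold change = 2^(−(-4.130)) = 2^4.130 = 17.5087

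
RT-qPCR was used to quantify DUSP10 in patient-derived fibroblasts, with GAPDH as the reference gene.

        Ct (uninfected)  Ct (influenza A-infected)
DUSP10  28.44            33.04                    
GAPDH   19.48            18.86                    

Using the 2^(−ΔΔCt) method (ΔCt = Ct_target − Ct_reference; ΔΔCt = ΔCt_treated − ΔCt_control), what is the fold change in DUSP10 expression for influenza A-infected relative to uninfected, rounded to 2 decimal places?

0.03

ΔCt(uninfected) = 28.440 − 19.480 = 8.960
ΔCt(influenza A-infected) = 33.040 − 18.860 = 14.180
ΔΔCt = 14.180 − 8.960 = 5.220
Fold change = 2^(−5.220) = 0.027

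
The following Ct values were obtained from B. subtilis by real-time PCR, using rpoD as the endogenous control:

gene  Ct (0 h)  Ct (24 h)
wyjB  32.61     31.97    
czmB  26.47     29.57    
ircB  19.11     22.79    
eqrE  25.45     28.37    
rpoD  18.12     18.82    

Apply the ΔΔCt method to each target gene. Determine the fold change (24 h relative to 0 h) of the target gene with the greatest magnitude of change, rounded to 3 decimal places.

0.127

wyjB: ΔΔCt = (31.97−18.82) − (32.61−18.12) = 13.15 − 14.49 = -1.34; fold change = 2^1.34 = 2.532
czmB: ΔΔCt = (29.57−18.82) − (26.47−18.12) = 10.75 − 8.35 = 2.40; fold change = 2^-2.40 = 0.189
ircB: ΔΔCt = (22.79−18.82) − (19.11−18.12) = 3.97 − 0.99 = 2.98; fold change = 2^-2.98 = 0.127
eqrE: ΔΔCt = (28.37−18.82) − (25.45−18.12) = 9.55 − 7.33 = 2.22; fold change = 2^-2.22 = 0.215
ircB has the largest |ΔΔCt| = 2.98.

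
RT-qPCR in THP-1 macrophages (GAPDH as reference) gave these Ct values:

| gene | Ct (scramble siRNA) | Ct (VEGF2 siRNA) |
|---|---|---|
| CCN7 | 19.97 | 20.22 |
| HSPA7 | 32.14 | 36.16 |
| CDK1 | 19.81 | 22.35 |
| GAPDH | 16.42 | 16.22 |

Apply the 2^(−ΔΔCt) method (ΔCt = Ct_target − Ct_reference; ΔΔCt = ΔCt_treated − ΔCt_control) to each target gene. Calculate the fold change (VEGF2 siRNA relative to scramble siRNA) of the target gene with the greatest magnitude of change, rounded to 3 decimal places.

0.054

CCN7: ΔΔCt = (20.22−16.22) − (19.97−16.42) = 4.00 − 3.55 = 0.45; fold change = 2^-0.45 = 0.732
HSPA7: ΔΔCt = (36.16−16.22) − (32.14−16.42) = 19.94 − 15.72 = 4.22; fold change = 2^-4.22 = 0.054
CDK1: ΔΔCt = (22.35−16.22) − (19.81−16.42) = 6.13 − 3.39 = 2.74; fold change = 2^-2.74 = 0.150
HSPA7 has the largest |ΔΔCt| = 4.22.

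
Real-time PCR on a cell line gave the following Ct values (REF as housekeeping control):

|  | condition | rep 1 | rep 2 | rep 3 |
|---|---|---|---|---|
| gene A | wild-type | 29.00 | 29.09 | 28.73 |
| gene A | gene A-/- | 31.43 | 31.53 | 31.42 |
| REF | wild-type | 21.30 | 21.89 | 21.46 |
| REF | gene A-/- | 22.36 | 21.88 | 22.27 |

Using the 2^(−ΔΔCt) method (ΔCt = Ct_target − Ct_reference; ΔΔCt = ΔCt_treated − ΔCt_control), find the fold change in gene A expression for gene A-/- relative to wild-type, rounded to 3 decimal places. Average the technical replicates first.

0.268

Mean Ct: gene A wild-type 28.940; gene A gene A-/- 31.460; REF wild-type 21.550; REF gene A-/- 22.170
ΔCt(wild-type) = 28.940 − 21.550 = 7.390
ΔCt(gene A-/-) = 31.460 − 22.170 = 9.290
ΔΔCt = 9.290 − 7.390 = 1.900
Fold change = 2^(−1.900) = 0.2679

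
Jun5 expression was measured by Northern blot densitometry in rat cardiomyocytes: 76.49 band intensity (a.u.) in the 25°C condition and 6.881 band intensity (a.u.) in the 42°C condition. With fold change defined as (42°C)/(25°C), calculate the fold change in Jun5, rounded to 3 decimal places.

0.090

Fold change = 6.881 / 76.49 = 0.0900
Jun5 is downregulated.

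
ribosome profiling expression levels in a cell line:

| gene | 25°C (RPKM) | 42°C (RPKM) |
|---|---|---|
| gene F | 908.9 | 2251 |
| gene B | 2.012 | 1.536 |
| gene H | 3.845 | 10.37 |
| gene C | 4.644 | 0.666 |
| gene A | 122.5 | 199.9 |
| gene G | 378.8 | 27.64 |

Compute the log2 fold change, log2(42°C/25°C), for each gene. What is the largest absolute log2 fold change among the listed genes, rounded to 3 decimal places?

log2(2251/908.9) = 1.308  (gene F)
log2(1.536/2.012) = -0.389  (gene B)
log2(10.37/3.845) = 1.431  (gene H)
log2(0.666/4.644) = -2.802  (gene C)
log2(199.9/122.5) = 0.706  (gene A)
log2(27.64/378.8) = -3.777  (gene G)
The largest magnitude belongs to gene G.

3.777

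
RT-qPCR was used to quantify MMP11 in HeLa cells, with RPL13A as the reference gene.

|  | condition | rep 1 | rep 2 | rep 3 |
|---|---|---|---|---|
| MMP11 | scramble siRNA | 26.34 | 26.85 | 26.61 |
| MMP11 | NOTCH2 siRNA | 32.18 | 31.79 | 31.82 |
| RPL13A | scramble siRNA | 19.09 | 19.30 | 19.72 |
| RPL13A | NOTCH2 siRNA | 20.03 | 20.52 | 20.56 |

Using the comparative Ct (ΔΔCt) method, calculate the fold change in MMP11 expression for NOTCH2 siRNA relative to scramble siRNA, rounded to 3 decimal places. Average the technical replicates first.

0.050

Mean Ct: MMP11 scramble siRNA 26.600; MMP11 NOTCH2 siRNA 31.930; RPL13A scramble siRNA 19.370; RPL13A NOTCH2 siRNA 20.370
ΔCt(scramble siRNA) = 26.600 − 19.370 = 7.230
ΔCt(NOTCH2 siRNA) = 31.930 − 20.370 = 11.560
ΔΔCt = 11.560 − 7.230 = 4.330
Fold change = 2^(−4.330) = 0.0497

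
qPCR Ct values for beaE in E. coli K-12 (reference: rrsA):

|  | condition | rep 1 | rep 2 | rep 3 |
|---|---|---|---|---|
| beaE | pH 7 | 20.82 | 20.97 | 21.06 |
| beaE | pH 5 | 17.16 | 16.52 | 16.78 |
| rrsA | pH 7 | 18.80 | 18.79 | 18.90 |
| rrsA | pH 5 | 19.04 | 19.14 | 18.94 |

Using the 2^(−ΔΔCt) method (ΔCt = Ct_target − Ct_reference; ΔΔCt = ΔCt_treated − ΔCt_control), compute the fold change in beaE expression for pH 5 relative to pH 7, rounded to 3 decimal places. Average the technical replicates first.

Mean Ct: beaE pH 7 20.950; beaE pH 5 16.820; rrsA pH 7 18.830; rrsA pH 5 19.040
ΔCt(pH 7) = 20.950 − 18.830 = 2.120
ΔCt(pH 5) = 16.820 − 19.040 = -2.220
ΔΔCt = -2.220 − 2.120 = -4.340
Fold change = 2^(−(-4.340)) = 2^4.340 = 20.2521

20.252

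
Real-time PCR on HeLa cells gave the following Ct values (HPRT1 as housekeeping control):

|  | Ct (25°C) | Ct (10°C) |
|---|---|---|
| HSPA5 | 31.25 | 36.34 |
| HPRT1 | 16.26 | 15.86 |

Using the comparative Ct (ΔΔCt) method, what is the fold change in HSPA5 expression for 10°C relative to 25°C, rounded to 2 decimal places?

ΔCt(25°C) = 31.250 − 16.260 = 14.990
ΔCt(10°C) = 36.340 − 15.860 = 20.480
ΔΔCt = 20.480 − 14.990 = 5.490
Fold change = 2^(−5.490) = 0.022

0.02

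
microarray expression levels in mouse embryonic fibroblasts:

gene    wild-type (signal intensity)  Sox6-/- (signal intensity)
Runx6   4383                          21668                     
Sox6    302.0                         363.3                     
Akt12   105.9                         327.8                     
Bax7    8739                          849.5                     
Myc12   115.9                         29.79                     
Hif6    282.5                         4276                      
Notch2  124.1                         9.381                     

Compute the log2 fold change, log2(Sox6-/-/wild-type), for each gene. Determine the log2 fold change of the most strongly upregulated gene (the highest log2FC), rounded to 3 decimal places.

3.920

log2(21668/4383) = 2.306  (Runx6)
log2(363.3/302.0) = 0.267  (Sox6)
log2(327.8/105.9) = 1.630  (Akt12)
log2(849.5/8739) = -3.363  (Bax7)
log2(29.79/115.9) = -1.960  (Myc12)
log2(4276/282.5) = 3.920  (Hif6)
log2(9.381/124.1) = -3.726  (Notch2)
Hif6 is most strongly upregulated.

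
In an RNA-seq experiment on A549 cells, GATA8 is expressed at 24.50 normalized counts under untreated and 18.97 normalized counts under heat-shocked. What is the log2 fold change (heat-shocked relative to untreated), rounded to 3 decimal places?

Fold change = 18.97 / 24.50 = 0.7743
log2(0.7743) = -0.3691

-0.369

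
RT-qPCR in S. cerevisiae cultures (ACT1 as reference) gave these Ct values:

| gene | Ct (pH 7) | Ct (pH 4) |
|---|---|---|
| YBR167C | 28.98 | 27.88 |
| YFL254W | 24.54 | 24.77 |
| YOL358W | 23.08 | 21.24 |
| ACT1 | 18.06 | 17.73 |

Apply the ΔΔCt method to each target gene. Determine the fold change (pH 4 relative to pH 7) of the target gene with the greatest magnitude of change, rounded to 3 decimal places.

2.848

YBR167C: ΔΔCt = (27.88−17.73) − (28.98−18.06) = 10.15 − 10.92 = -0.77; fold change = 2^0.77 = 1.705
YFL254W: ΔΔCt = (24.77−17.73) − (24.54−18.06) = 7.04 − 6.48 = 0.56; fold change = 2^-0.56 = 0.678
YOL358W: ΔΔCt = (21.24−17.73) − (23.08−18.06) = 3.51 − 5.02 = -1.51; fold change = 2^1.51 = 2.848
YOL358W has the largest |ΔΔCt| = 1.51.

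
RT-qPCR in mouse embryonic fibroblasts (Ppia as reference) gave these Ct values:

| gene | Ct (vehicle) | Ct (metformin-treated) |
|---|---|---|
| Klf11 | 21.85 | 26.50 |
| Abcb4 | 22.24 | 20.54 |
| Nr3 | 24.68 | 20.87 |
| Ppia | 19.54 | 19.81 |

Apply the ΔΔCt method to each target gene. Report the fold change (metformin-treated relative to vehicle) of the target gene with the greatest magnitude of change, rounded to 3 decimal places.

Klf11: ΔΔCt = (26.50−19.81) − (21.85−19.54) = 6.69 − 2.31 = 4.38; fold change = 2^-4.38 = 0.048
Abcb4: ΔΔCt = (20.54−19.81) − (22.24−19.54) = 0.73 − 2.70 = -1.97; fold change = 2^1.97 = 3.918
Nr3: ΔΔCt = (20.87−19.81) − (24.68−19.54) = 1.06 − 5.14 = -4.08; fold change = 2^4.08 = 16.912
Klf11 has the largest |ΔΔCt| = 4.38.

0.048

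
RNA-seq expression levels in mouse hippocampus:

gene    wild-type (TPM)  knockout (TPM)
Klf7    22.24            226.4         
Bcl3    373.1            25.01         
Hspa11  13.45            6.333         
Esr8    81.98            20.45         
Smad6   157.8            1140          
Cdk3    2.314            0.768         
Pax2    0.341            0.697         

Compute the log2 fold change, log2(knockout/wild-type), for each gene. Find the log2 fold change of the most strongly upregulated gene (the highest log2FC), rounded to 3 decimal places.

3.348

log2(226.4/22.24) = 3.348  (Klf7)
log2(25.01/373.1) = -3.899  (Bcl3)
log2(6.333/13.45) = -1.087  (Hspa11)
log2(20.45/81.98) = -2.003  (Esr8)
log2(1140/157.8) = 2.853  (Smad6)
log2(0.768/2.314) = -1.591  (Cdk3)
log2(0.697/0.341) = 1.031  (Pax2)
Klf7 is most strongly upregulated.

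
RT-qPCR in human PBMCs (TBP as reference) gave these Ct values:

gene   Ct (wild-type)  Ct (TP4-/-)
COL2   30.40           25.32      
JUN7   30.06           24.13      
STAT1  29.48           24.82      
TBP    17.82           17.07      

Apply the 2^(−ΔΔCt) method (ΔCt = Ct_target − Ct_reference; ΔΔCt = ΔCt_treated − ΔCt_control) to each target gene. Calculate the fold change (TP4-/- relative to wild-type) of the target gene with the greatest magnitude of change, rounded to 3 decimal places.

COL2: ΔΔCt = (25.32−17.07) − (30.40−17.82) = 8.25 − 12.58 = -4.33; fold change = 2^4.33 = 20.112
JUN7: ΔΔCt = (24.13−17.07) − (30.06−17.82) = 7.06 − 12.24 = -5.18; fold change = 2^5.18 = 36.252
STAT1: ΔΔCt = (24.82−17.07) − (29.48−17.82) = 7.75 − 11.66 = -3.91; fold change = 2^3.91 = 15.032
JUN7 has the largest |ΔΔCt| = 5.18.

36.252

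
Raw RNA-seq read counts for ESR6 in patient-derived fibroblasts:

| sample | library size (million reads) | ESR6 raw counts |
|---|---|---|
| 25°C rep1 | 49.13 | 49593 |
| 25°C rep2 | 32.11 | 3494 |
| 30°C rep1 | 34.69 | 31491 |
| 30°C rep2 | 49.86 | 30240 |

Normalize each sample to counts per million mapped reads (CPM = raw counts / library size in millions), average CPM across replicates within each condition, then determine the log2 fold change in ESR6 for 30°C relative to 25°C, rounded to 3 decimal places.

0.437

CPM(25°C rep1) = 49593 / 49.13 = 1009.4240
CPM(25°C rep2) = 3494 / 32.11 = 108.8135
CPM(30°C rep1) = 31491 / 34.69 = 907.7832
CPM(30°C rep2) = 30240 / 49.86 = 606.4982
mean CPM(25°C) = 559.1187; mean CPM(30°C) = 757.1407
Fold change = 757.1407 / 559.1187 = 1.35417
log2(1.35417) = 0.4374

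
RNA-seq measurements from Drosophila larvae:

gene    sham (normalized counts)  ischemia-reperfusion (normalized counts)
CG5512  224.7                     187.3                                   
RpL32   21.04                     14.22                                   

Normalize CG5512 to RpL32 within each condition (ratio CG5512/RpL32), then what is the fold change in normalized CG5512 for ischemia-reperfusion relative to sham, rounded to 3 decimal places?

1.233

CG5512/RpL32 (sham) = 224.7 / 21.04 = 10.68
CG5512/RpL32 (ischemia-reperfusion) = 187.3 / 14.22 = 13.172
Fold change = 13.172 / 10.68 = 1.2333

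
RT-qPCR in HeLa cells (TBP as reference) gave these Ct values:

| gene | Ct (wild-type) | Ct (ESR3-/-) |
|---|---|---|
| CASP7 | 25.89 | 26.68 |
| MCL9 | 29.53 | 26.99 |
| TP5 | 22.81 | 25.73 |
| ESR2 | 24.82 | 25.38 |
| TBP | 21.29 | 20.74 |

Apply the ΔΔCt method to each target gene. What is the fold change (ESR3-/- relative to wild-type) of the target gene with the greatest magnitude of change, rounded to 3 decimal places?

CASP7: ΔΔCt = (26.68−20.74) − (25.89−21.29) = 5.94 − 4.60 = 1.34; fold change = 2^-1.34 = 0.395
MCL9: ΔΔCt = (26.99−20.74) − (29.53−21.29) = 6.25 − 8.24 = -1.99; fold change = 2^1.99 = 3.972
TP5: ΔΔCt = (25.73−20.74) − (22.81−21.29) = 4.99 − 1.52 = 3.47; fold change = 2^-3.47 = 0.090
ESR2: ΔΔCt = (25.38−20.74) − (24.82−21.29) = 4.64 − 3.53 = 1.11; fold change = 2^-1.11 = 0.463
TP5 has the largest |ΔΔCt| = 3.47.

0.090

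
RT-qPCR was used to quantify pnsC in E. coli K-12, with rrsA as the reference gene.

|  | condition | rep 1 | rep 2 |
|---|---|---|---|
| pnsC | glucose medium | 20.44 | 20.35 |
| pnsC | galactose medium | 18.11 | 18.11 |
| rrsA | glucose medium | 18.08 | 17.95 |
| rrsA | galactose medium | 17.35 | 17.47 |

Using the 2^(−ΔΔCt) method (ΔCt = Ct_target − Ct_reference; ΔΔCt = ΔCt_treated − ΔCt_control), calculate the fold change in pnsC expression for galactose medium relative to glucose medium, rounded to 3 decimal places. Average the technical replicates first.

3.204

Mean Ct: pnsC glucose medium 20.395; pnsC galactose medium 18.110; rrsA glucose medium 18.015; rrsA galactose medium 17.410
ΔCt(glucose medium) = 20.395 − 18.015 = 2.380
ΔCt(galactose medium) = 18.110 − 17.410 = 0.700
ΔΔCt = 0.700 − 2.380 = -1.680
Fold change = 2^(−(-1.680)) = 2^1.680 = 3.2043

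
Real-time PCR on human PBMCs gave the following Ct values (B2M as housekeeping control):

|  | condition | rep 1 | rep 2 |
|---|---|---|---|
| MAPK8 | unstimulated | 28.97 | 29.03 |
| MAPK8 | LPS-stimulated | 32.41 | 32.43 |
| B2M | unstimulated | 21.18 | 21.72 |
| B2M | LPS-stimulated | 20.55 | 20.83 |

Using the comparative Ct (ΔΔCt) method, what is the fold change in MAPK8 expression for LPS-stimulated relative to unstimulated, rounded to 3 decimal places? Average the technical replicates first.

Mean Ct: MAPK8 unstimulated 29.000; MAPK8 LPS-stimulated 32.420; B2M unstimulated 21.450; B2M LPS-stimulated 20.690
ΔCt(unstimulated) = 29.000 − 21.450 = 7.550
ΔCt(LPS-stimulated) = 32.420 − 20.690 = 11.730
ΔΔCt = 11.730 − 7.550 = 4.180
Fold change = 2^(−4.180) = 0.0552

0.055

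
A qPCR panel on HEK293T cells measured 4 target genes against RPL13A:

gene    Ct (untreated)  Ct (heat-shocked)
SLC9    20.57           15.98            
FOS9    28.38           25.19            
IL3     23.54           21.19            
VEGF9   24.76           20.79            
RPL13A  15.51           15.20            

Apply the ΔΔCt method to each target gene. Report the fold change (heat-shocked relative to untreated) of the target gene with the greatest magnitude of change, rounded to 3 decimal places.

19.427

SLC9: ΔΔCt = (15.98−15.20) − (20.57−15.51) = 0.78 − 5.06 = -4.28; fold change = 2^4.28 = 19.427
FOS9: ΔΔCt = (25.19−15.20) − (28.38−15.51) = 9.99 − 12.87 = -2.88; fold change = 2^2.88 = 7.362
IL3: ΔΔCt = (21.19−15.20) − (23.54−15.51) = 5.99 − 8.03 = -2.04; fold change = 2^2.04 = 4.112
VEGF9: ΔΔCt = (20.79−15.20) − (24.76−15.51) = 5.59 − 9.25 = -3.66; fold change = 2^3.66 = 12.641
SLC9 has the largest |ΔΔCt| = 4.28.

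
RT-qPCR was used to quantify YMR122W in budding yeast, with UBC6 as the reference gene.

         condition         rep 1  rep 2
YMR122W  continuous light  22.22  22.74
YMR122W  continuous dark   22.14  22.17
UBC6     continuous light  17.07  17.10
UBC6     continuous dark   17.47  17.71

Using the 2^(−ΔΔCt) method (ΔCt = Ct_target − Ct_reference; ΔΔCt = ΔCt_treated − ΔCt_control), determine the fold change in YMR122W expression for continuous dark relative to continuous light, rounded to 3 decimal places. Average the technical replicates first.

1.778

Mean Ct: YMR122W continuous light 22.480; YMR122W continuous dark 22.155; UBC6 continuous light 17.085; UBC6 continuous dark 17.590
ΔCt(continuous light) = 22.480 − 17.085 = 5.395
ΔCt(continuous dark) = 22.155 − 17.590 = 4.565
ΔΔCt = 4.565 − 5.395 = -0.830
Fold change = 2^(−(-0.830)) = 2^0.830 = 1.7777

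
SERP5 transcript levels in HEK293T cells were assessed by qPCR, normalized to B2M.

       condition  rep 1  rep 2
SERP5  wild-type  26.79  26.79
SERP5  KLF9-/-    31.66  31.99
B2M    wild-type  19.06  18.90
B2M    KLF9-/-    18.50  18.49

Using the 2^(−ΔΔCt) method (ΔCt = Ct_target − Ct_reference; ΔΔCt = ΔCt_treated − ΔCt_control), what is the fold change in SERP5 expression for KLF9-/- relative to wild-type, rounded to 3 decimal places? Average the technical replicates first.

0.022

Mean Ct: SERP5 wild-type 26.790; SERP5 KLF9-/- 31.825; B2M wild-type 18.980; B2M KLF9-/- 18.495
ΔCt(wild-type) = 26.790 − 18.980 = 7.810
ΔCt(KLF9-/-) = 31.825 − 18.495 = 13.330
ΔΔCt = 13.330 − 7.810 = 5.520
Fold change = 2^(−5.520) = 0.0218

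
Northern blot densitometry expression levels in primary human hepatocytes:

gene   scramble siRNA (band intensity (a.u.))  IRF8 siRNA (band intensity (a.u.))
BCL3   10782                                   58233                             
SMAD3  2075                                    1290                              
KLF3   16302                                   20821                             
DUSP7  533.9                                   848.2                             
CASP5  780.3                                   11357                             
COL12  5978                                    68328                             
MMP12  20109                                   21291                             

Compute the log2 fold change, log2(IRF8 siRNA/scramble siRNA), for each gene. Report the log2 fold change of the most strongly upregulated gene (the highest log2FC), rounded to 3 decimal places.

3.863

log2(58233/10782) = 2.433  (BCL3)
log2(1290/2075) = -0.686  (SMAD3)
log2(20821/16302) = 0.353  (KLF3)
log2(848.2/533.9) = 0.668  (DUSP7)
log2(11357/780.3) = 3.863  (CASP5)
log2(68328/5978) = 3.515  (COL12)
log2(21291/20109) = 0.082  (MMP12)
CASP5 is most strongly upregulated.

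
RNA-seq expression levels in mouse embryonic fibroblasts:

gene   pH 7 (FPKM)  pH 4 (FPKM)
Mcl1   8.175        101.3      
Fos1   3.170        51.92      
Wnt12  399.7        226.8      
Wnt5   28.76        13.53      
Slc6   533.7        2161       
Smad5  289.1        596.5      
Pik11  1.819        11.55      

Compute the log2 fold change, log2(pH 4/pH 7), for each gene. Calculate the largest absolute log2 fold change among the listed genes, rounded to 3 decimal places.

log2(101.3/8.175) = 3.631  (Mcl1)
log2(51.92/3.170) = 4.034  (Fos1)
log2(226.8/399.7) = -0.817  (Wnt12)
log2(13.53/28.76) = -1.088  (Wnt5)
log2(2161/533.7) = 2.018  (Slc6)
log2(596.5/289.1) = 1.045  (Smad5)
log2(11.55/1.819) = 2.667  (Pik11)
The largest magnitude belongs to Fos1.

4.034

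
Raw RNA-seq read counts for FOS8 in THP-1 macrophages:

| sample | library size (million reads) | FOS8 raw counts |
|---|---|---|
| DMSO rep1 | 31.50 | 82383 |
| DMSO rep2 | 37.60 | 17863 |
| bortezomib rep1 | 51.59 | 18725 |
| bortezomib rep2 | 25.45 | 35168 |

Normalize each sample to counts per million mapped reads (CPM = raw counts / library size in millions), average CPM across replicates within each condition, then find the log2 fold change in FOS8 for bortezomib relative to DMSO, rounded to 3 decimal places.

CPM(DMSO rep1) = 82383 / 31.50 = 2615.3333
CPM(DMSO rep2) = 17863 / 37.60 = 475.0798
CPM(bortezomib rep1) = 18725 / 51.59 = 362.9579
CPM(bortezomib rep2) = 35168 / 25.45 = 1381.8468
mean CPM(DMSO) = 1545.2066; mean CPM(bortezomib) = 872.4023
Fold change = 872.4023 / 1545.2066 = 0.56459
log2(0.56459) = -0.8247

-0.825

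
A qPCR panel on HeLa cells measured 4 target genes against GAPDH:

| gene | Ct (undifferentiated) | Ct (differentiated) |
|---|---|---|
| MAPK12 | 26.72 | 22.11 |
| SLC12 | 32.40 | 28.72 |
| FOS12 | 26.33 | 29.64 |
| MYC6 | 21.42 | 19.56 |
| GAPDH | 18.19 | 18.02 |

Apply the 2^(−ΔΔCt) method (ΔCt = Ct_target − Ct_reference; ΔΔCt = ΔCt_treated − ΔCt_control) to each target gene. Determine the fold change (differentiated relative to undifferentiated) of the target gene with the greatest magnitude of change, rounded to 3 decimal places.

MAPK12: ΔΔCt = (22.11−18.02) − (26.72−18.19) = 4.09 − 8.53 = -4.44; fold change = 2^4.44 = 21.706
SLC12: ΔΔCt = (28.72−18.02) − (32.40−18.19) = 10.70 − 14.21 = -3.51; fold change = 2^3.51 = 11.392
FOS12: ΔΔCt = (29.64−18.02) − (26.33−18.19) = 11.62 − 8.14 = 3.48; fold change = 2^-3.48 = 0.090
MYC6: ΔΔCt = (19.56−18.02) − (21.42−18.19) = 1.54 − 3.23 = -1.69; fold change = 2^1.69 = 3.227
MAPK12 has the largest |ΔΔCt| = 4.44.

21.706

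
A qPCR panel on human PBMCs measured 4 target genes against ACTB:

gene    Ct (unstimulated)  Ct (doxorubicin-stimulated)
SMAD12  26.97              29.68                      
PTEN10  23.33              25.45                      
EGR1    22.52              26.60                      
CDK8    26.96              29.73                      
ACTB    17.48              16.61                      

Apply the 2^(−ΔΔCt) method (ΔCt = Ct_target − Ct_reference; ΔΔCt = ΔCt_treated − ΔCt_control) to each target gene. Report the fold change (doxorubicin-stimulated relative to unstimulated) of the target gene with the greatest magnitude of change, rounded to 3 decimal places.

SMAD12: ΔΔCt = (29.68−16.61) − (26.97−17.48) = 13.07 − 9.49 = 3.58; fold change = 2^-3.58 = 0.084
PTEN10: ΔΔCt = (25.45−16.61) − (23.33−17.48) = 8.84 − 5.85 = 2.99; fold change = 2^-2.99 = 0.126
EGR1: ΔΔCt = (26.60−16.61) − (22.52−17.48) = 9.99 − 5.04 = 4.95; fold change = 2^-4.95 = 0.032
CDK8: ΔΔCt = (29.73−16.61) − (26.96−17.48) = 13.12 − 9.48 = 3.64; fold change = 2^-3.64 = 0.080
EGR1 has the largest |ΔΔCt| = 4.95.

0.032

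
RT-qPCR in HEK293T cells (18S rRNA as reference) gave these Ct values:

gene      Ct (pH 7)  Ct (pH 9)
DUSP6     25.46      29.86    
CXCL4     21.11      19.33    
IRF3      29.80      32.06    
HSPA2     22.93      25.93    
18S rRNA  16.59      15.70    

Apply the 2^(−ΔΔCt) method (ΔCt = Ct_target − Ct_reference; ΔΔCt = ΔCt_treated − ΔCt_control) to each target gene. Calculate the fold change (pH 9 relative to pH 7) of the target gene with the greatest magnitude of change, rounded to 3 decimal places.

DUSP6: ΔΔCt = (29.86−15.70) − (25.46−16.59) = 14.16 − 8.87 = 5.29; fold change = 2^-5.29 = 0.026
CXCL4: ΔΔCt = (19.33−15.70) − (21.11−16.59) = 3.63 − 4.52 = -0.89; fold change = 2^0.89 = 1.853
IRF3: ΔΔCt = (32.06−15.70) − (29.80−16.59) = 16.36 − 13.21 = 3.15; fold change = 2^-3.15 = 0.113
HSPA2: ΔΔCt = (25.93−15.70) − (22.93−16.59) = 10.23 − 6.34 = 3.89; fold change = 2^-3.89 = 0.067
DUSP6 has the largest |ΔΔCt| = 5.29.

0.026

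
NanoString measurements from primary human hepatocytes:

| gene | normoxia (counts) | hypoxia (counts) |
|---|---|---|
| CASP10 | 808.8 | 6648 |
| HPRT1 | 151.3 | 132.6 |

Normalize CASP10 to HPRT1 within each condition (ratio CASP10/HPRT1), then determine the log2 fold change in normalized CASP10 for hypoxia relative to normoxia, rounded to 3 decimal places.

3.229

CASP10/HPRT1 (normoxia) = 808.8 / 151.3 = 5.3457
CASP10/HPRT1 (hypoxia) = 6648 / 132.6 = 50.136
Fold change = 50.136 / 5.3457 = 9.3788
log2(9.3788) = 3.2294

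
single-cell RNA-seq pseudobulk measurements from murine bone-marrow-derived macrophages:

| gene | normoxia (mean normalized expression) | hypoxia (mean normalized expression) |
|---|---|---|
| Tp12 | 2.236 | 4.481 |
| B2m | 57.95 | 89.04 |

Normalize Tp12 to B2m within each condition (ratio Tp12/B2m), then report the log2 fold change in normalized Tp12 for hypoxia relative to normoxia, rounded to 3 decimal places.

0.383

Tp12/B2m (normoxia) = 2.236 / 57.95 = 0.038585
Tp12/B2m (hypoxia) = 4.481 / 89.04 = 0.050326
Fold change = 0.050326 / 0.038585 = 1.3043
log2(1.3043) = 0.3833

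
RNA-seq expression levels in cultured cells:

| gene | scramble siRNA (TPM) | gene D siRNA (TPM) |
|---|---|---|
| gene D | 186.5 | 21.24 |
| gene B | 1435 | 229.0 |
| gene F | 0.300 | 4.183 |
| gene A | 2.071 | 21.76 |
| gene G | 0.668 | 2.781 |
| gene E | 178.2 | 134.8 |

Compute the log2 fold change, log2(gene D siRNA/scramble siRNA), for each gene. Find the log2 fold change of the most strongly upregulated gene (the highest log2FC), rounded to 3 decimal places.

log2(21.24/186.5) = -3.134  (gene D)
log2(229.0/1435) = -2.648  (gene B)
log2(4.183/0.300) = 3.802  (gene F)
log2(21.76/2.071) = 3.393  (gene A)
log2(2.781/0.668) = 2.058  (gene G)
log2(134.8/178.2) = -0.403  (gene E)
gene F is most strongly upregulated.

3.802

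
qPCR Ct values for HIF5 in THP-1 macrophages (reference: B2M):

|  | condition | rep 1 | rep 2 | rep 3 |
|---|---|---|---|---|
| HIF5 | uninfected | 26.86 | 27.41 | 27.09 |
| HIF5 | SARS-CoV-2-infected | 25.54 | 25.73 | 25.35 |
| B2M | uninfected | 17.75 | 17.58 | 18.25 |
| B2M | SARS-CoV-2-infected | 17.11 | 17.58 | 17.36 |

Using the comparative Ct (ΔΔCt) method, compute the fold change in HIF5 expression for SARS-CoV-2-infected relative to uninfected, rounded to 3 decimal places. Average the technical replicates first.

2.099

Mean Ct: HIF5 uninfected 27.120; HIF5 SARS-CoV-2-infected 25.540; B2M uninfected 17.860; B2M SARS-CoV-2-infected 17.350
ΔCt(uninfected) = 27.120 − 17.860 = 9.260
ΔCt(SARS-CoV-2-infected) = 25.540 − 17.350 = 8.190
ΔΔCt = 8.190 − 9.260 = -1.070
Fold change = 2^(−(-1.070)) = 2^1.070 = 2.0994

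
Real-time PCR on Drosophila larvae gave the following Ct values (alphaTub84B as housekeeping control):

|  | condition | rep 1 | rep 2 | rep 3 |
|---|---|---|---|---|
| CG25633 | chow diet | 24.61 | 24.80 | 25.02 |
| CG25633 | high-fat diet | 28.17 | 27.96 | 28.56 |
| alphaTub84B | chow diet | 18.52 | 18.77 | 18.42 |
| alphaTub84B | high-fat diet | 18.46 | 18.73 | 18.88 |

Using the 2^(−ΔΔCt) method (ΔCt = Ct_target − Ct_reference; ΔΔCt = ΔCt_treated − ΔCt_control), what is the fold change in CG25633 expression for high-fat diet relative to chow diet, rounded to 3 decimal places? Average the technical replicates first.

0.102

Mean Ct: CG25633 chow diet 24.810; CG25633 high-fat diet 28.230; alphaTub84B chow diet 18.570; alphaTub84B high-fat diet 18.690
ΔCt(chow diet) = 24.810 − 18.570 = 6.240
ΔCt(high-fat diet) = 28.230 − 18.690 = 9.540
ΔΔCt = 9.540 − 6.240 = 3.300
Fold change = 2^(−3.300) = 0.1015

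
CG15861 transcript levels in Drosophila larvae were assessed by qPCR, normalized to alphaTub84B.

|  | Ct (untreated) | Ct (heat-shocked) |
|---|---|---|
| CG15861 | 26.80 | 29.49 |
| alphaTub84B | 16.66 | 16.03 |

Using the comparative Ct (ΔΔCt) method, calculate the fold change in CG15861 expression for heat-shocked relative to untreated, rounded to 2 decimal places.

0.10

ΔCt(untreated) = 26.800 − 16.660 = 10.140
ΔCt(heat-shocked) = 29.490 − 16.030 = 13.460
ΔΔCt = 13.460 − 10.140 = 3.320
Fold change = 2^(−3.320) = 0.100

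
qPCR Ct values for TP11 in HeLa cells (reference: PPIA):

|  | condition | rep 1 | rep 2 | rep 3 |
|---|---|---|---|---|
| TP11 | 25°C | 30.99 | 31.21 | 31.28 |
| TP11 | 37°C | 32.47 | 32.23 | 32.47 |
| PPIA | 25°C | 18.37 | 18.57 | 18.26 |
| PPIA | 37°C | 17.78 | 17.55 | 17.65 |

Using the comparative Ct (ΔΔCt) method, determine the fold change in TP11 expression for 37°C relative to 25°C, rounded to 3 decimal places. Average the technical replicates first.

Mean Ct: TP11 25°C 31.160; TP11 37°C 32.390; PPIA 25°C 18.400; PPIA 37°C 17.660
ΔCt(25°C) = 31.160 − 18.400 = 12.760
ΔCt(37°C) = 32.390 − 17.660 = 14.730
ΔΔCt = 14.730 − 12.760 = 1.970
Fold change = 2^(−1.970) = 0.2553

0.255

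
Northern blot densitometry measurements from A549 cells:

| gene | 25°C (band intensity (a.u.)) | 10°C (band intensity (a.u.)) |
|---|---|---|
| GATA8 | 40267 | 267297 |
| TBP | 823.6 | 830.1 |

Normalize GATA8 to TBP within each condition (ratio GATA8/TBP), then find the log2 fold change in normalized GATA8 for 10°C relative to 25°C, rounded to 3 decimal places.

2.719

GATA8/TBP (25°C) = 40267 / 823.6 = 48.891
GATA8/TBP (10°C) = 267297 / 830.1 = 322.01
Fold change = 322.01 / 48.891 = 6.5861
log2(6.5861) = 2.7194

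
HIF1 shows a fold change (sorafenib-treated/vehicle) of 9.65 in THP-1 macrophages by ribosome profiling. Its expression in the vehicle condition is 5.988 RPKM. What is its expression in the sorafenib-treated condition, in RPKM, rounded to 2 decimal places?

sorafenib-treated expression = 5.988 × 9.65 = 57.78

57.78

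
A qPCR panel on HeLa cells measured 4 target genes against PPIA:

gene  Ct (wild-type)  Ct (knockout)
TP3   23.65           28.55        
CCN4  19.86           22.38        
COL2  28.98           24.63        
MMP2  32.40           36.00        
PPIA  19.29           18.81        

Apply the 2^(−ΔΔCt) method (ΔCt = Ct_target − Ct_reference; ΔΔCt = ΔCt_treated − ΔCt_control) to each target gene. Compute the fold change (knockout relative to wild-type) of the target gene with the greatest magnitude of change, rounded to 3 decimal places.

TP3: ΔΔCt = (28.55−18.81) − (23.65−19.29) = 9.74 − 4.36 = 5.38; fold change = 2^-5.38 = 0.024
CCN4: ΔΔCt = (22.38−18.81) − (19.86−19.29) = 3.57 − 0.57 = 3.00; fold change = 2^-3.00 = 0.125
COL2: ΔΔCt = (24.63−18.81) − (28.98−19.29) = 5.82 − 9.69 = -3.87; fold change = 2^3.87 = 14.621
MMP2: ΔΔCt = (36.00−18.81) − (32.40−19.29) = 17.19 − 13.11 = 4.08; fold change = 2^-4.08 = 0.059
TP3 has the largest |ΔΔCt| = 5.38.

0.024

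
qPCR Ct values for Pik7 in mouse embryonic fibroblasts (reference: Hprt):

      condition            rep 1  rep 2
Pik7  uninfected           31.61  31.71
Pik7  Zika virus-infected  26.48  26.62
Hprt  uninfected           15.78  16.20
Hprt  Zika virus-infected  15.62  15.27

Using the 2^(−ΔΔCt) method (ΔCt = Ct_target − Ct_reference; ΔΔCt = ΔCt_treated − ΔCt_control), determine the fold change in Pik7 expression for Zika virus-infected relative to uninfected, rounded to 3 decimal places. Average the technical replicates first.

Mean Ct: Pik7 uninfected 31.660; Pik7 Zika virus-infected 26.550; Hprt uninfected 15.990; Hprt Zika virus-infected 15.445
ΔCt(uninfected) = 31.660 − 15.990 = 15.670
ΔCt(Zika virus-infected) = 26.550 − 15.445 = 11.105
ΔΔCt = 11.105 − 15.670 = -4.565
Fold change = 2^(−(-4.565)) = 2^4.565 = 23.6702

23.670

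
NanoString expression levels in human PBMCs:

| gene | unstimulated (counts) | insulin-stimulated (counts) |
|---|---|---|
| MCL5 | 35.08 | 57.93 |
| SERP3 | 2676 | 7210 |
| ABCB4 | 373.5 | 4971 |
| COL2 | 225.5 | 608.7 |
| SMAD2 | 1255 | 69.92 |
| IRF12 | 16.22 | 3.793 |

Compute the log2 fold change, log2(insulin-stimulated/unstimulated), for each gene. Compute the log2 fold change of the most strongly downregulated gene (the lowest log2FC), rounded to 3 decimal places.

log2(57.93/35.08) = 0.724  (MCL5)
log2(7210/2676) = 1.430  (SERP3)
log2(4971/373.5) = 3.734  (ABCB4)
log2(608.7/225.5) = 1.433  (COL2)
log2(69.92/1255) = -4.166  (SMAD2)
log2(3.793/16.22) = -2.096  (IRF12)
SMAD2 is most strongly downregulated.

-4.166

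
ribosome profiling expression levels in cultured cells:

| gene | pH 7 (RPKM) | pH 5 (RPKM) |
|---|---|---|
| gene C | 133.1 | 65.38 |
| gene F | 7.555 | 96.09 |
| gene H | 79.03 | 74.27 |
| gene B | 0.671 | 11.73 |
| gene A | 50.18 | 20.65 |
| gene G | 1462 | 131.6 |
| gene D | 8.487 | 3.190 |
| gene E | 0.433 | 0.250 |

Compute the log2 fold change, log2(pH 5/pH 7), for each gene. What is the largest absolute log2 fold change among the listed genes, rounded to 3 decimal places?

log2(65.38/133.1) = -1.026  (gene C)
log2(96.09/7.555) = 3.669  (gene F)
log2(74.27/79.03) = -0.090  (gene H)
log2(11.73/0.671) = 4.128  (gene B)
log2(20.65/50.18) = -1.281  (gene A)
log2(131.6/1462) = -3.474  (gene G)
log2(3.190/8.487) = -1.412  (gene D)
log2(0.250/0.433) = -0.792  (gene E)
The largest magnitude belongs to gene B.

4.128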